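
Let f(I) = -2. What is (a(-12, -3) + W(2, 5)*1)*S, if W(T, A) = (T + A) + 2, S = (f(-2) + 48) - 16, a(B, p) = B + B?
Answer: -450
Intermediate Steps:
a(B, p) = 2*B
S = 30 (S = (-2 + 48) - 16 = 46 - 16 = 30)
W(T, A) = 2 + A + T (W(T, A) = (A + T) + 2 = 2 + A + T)
(a(-12, -3) + W(2, 5)*1)*S = (2*(-12) + (2 + 5 + 2)*1)*30 = (-24 + 9*1)*30 = (-24 + 9)*30 = -15*30 = -450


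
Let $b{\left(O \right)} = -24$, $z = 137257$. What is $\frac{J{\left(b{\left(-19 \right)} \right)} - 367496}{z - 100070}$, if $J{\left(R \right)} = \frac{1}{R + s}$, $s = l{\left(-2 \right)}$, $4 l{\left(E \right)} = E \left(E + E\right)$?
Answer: $- \frac{197193}{19954} \approx -9.8824$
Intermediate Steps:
$l{\left(E \right)} = \frac{E^{2}}{2}$ ($l{\left(E \right)} = \frac{E \left(E + E\right)}{4} = \frac{E 2 E}{4} = \frac{2 E^{2}}{4} = \frac{E^{2}}{2}$)
$s = 2$ ($s = \frac{\left(-2\right)^{2}}{2} = \frac{1}{2} \cdot 4 = 2$)
$J{\left(R \right)} = \frac{1}{2 + R}$ ($J{\left(R \right)} = \frac{1}{R + 2} = \frac{1}{2 + R}$)
$\frac{J{\left(b{\left(-19 \right)} \right)} - 367496}{z - 100070} = \frac{\frac{1}{2 - 24} - 367496}{137257 - 100070} = \frac{\frac{1}{-22} - 367496}{37187} = \left(- \frac{1}{22} - 367496\right) \frac{1}{37187} = \left(- \frac{8084913}{22}\right) \frac{1}{37187} = - \frac{197193}{19954}$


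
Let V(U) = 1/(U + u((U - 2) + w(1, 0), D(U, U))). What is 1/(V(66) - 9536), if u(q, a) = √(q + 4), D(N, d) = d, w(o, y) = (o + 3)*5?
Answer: -40699582/388110584577 + 2*√22/388110584577 ≈ -0.00010487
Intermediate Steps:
w(o, y) = 15 + 5*o (w(o, y) = (3 + o)*5 = 15 + 5*o)
u(q, a) = √(4 + q)
V(U) = 1/(U + √(22 + U)) (V(U) = 1/(U + √(4 + ((U - 2) + (15 + 5*1)))) = 1/(U + √(4 + ((-2 + U) + (15 + 5)))) = 1/(U + √(4 + ((-2 + U) + 20))) = 1/(U + √(4 + (18 + U))) = 1/(U + √(22 + U)))
1/(V(66) - 9536) = 1/(1/(66 + √(22 + 66)) - 9536) = 1/(1/(66 + √88) - 9536) = 1/(1/(66 + 2*√22) - 9536) = 1/(-9536 + 1/(66 + 2*√22))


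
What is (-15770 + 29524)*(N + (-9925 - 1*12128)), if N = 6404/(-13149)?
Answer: -3988402813954/13149 ≈ -3.0332e+8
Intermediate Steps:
N = -6404/13149 (N = 6404*(-1/13149) = -6404/13149 ≈ -0.48703)
(-15770 + 29524)*(N + (-9925 - 1*12128)) = (-15770 + 29524)*(-6404/13149 + (-9925 - 1*12128)) = 13754*(-6404/13149 + (-9925 - 12128)) = 13754*(-6404/13149 - 22053) = 13754*(-289981301/13149) = -3988402813954/13149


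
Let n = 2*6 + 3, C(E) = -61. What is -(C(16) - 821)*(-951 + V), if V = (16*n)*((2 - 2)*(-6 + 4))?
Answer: -838782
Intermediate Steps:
n = 15 (n = 12 + 3 = 15)
V = 0 (V = (16*15)*((2 - 2)*(-6 + 4)) = 240*(0*(-2)) = 240*0 = 0)
-(C(16) - 821)*(-951 + V) = -(-61 - 821)*(-951 + 0) = -(-882)*(-951) = -1*838782 = -838782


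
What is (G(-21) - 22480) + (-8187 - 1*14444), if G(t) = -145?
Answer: -45256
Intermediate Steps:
(G(-21) - 22480) + (-8187 - 1*14444) = (-145 - 22480) + (-8187 - 1*14444) = -22625 + (-8187 - 14444) = -22625 - 22631 = -45256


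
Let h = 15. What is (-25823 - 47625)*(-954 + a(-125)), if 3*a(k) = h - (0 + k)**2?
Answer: 1356731456/3 ≈ 4.5224e+8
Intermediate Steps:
a(k) = 5 - k**2/3 (a(k) = (15 - (0 + k)**2)/3 = (15 - k**2)/3 = 5 - k**2/3)
(-25823 - 47625)*(-954 + a(-125)) = (-25823 - 47625)*(-954 + (5 - 1/3*(-125)**2)) = -73448*(-954 + (5 - 1/3*15625)) = -73448*(-954 + (5 - 15625/3)) = -73448*(-954 - 15610/3) = -73448*(-18472/3) = 1356731456/3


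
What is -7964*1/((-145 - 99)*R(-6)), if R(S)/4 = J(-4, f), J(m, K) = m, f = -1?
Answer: -1991/976 ≈ -2.0400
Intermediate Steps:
R(S) = -16 (R(S) = 4*(-4) = -16)
-7964*1/((-145 - 99)*R(-6)) = -7964*(-1/(16*(-145 - 99))) = -7964/((-16*(-244))) = -7964/3904 = -7964*1/3904 = -1991/976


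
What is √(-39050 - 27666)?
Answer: 2*I*√16679 ≈ 258.29*I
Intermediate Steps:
√(-39050 - 27666) = √(-66716) = 2*I*√16679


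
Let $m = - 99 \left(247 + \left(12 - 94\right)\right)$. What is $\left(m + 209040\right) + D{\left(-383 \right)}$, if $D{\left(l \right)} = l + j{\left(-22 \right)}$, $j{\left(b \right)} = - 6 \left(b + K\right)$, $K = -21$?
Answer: $192580$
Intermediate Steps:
$j{\left(b \right)} = 126 - 6 b$ ($j{\left(b \right)} = - 6 \left(b - 21\right) = - 6 \left(-21 + b\right) = 126 - 6 b$)
$m = -16335$ ($m = - 99 \left(247 + \left(12 - 94\right)\right) = - 99 \left(247 - 82\right) = \left(-99\right) 165 = -16335$)
$D{\left(l \right)} = 258 + l$ ($D{\left(l \right)} = l + \left(126 - -132\right) = l + \left(126 + 132\right) = l + 258 = 258 + l$)
$\left(m + 209040\right) + D{\left(-383 \right)} = \left(-16335 + 209040\right) + \left(258 - 383\right) = 192705 - 125 = 192580$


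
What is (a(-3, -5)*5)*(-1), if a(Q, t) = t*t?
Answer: -125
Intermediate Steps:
a(Q, t) = t²
(a(-3, -5)*5)*(-1) = ((-5)²*5)*(-1) = (25*5)*(-1) = 125*(-1) = -125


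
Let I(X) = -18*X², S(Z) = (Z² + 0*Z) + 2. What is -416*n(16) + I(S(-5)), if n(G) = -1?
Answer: -12706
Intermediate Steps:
S(Z) = 2 + Z² (S(Z) = (Z² + 0) + 2 = Z² + 2 = 2 + Z²)
-416*n(16) + I(S(-5)) = -416*(-1) - 18*(2 + (-5)²)² = 416 - 18*(2 + 25)² = 416 - 18*27² = 416 - 18*729 = 416 - 13122 = -12706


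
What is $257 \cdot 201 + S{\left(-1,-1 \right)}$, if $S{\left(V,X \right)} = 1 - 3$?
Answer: $51655$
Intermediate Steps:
$S{\left(V,X \right)} = -2$ ($S{\left(V,X \right)} = 1 - 3 = -2$)
$257 \cdot 201 + S{\left(-1,-1 \right)} = 257 \cdot 201 - 2 = 51657 - 2 = 51655$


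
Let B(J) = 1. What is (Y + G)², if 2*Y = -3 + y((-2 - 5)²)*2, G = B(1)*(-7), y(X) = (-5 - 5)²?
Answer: 33489/4 ≈ 8372.3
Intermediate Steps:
y(X) = 100 (y(X) = (-10)² = 100)
G = -7 (G = 1*(-7) = -7)
Y = 197/2 (Y = (-3 + 100*2)/2 = (-3 + 200)/2 = (½)*197 = 197/2 ≈ 98.500)
(Y + G)² = (197/2 - 7)² = (183/2)² = 33489/4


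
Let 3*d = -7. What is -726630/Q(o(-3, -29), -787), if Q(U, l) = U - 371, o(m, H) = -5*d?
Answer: 1089945/539 ≈ 2022.2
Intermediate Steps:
d = -7/3 (d = (1/3)*(-7) = -7/3 ≈ -2.3333)
o(m, H) = 35/3 (o(m, H) = -5*(-7/3) = 35/3)
Q(U, l) = -371 + U
-726630/Q(o(-3, -29), -787) = -726630/(-371 + 35/3) = -726630/(-1078/3) = -726630*(-3/1078) = 1089945/539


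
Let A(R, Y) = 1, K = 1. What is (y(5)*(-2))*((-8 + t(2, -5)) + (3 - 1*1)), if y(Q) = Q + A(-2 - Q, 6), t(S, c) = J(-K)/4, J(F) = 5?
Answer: 57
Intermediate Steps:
t(S, c) = 5/4
y(Q) = 1 + Q (y(Q) = Q + 1 = 1 + Q)
(y(5)*(-2))*((-8 + t(2, -5)) + (3 - 1*1)) = ((1 + 5)*(-2))*((-8 + 5/4) + (3 - 1*1)) = (6*(-2))*(-27/4 + (3 - 1)) = -12*(-27/4 + 2) = -12*(-19/4) = 57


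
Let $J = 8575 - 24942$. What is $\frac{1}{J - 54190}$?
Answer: $- \frac{1}{70557} \approx -1.4173 \cdot 10^{-5}$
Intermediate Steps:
$J = -16367$ ($J = 8575 - 24942 = -16367$)
$\frac{1}{J - 54190} = \frac{1}{-16367 - 54190} = \frac{1}{-70557} = - \frac{1}{70557}$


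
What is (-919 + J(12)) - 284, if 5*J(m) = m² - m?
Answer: -5883/5 ≈ -1176.6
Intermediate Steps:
J(m) = -m/5 + m²/5 (J(m) = (m² - m)/5 = -m/5 + m²/5)
(-919 + J(12)) - 284 = (-919 + (⅕)*12*(-1 + 12)) - 284 = (-919 + (⅕)*12*11) - 284 = (-919 + 132/5) - 284 = -4463/5 - 284 = -5883/5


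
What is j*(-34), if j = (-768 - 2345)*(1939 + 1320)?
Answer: 344939078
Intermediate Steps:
j = -10145267 (j = -3113*3259 = -10145267)
j*(-34) = -10145267*(-34) = 344939078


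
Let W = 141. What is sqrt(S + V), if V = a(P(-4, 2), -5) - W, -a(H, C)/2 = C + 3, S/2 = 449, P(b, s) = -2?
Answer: sqrt(761) ≈ 27.586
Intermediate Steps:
S = 898 (S = 2*449 = 898)
a(H, C) = -6 - 2*C (a(H, C) = -2*(C + 3) = -2*(3 + C) = -6 - 2*C)
V = -137 (V = (-6 - 2*(-5)) - 1*141 = (-6 + 10) - 141 = 4 - 141 = -137)
sqrt(S + V) = sqrt(898 - 137) = sqrt(761)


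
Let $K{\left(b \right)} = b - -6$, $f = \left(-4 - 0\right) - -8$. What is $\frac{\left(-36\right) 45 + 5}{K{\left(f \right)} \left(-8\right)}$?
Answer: $\frac{323}{16} \approx 20.188$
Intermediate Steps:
$f = 4$ ($f = \left(-4 + 0\right) + 8 = -4 + 8 = 4$)
$K{\left(b \right)} = 6 + b$ ($K{\left(b \right)} = b + 6 = 6 + b$)
$\frac{\left(-36\right) 45 + 5}{K{\left(f \right)} \left(-8\right)} = \frac{\left(-36\right) 45 + 5}{\left(6 + 4\right) \left(-8\right)} = \frac{-1620 + 5}{10 \left(-8\right)} = - \frac{1615}{-80} = \left(-1615\right) \left(- \frac{1}{80}\right) = \frac{323}{16}$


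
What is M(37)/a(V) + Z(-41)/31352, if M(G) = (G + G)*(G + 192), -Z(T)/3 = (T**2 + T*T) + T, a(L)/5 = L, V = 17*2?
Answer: 264798641/2664920 ≈ 99.365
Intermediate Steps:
V = 34
a(L) = 5*L
Z(T) = -6*T**2 - 3*T (Z(T) = -3*((T**2 + T*T) + T) = -3*((T**2 + T**2) + T) = -3*(2*T**2 + T) = -3*(T + 2*T**2) = -6*T**2 - 3*T)
M(G) = 2*G*(192 + G) (M(G) = (2*G)*(192 + G) = 2*G*(192 + G))
M(37)/a(V) + Z(-41)/31352 = (2*37*(192 + 37))/((5*34)) - 3*(-41)*(1 + 2*(-41))/31352 = (2*37*229)/170 - 3*(-41)*(1 - 82)*(1/31352) = 16946*(1/170) - 3*(-41)*(-81)*(1/31352) = 8473/85 - 9963*1/31352 = 8473/85 - 9963/31352 = 264798641/2664920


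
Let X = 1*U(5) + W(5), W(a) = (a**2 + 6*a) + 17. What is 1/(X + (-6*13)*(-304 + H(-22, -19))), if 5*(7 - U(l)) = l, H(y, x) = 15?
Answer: 1/22620 ≈ 4.4209e-5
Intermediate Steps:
U(l) = 7 - l/5
W(a) = 17 + a**2 + 6*a
X = 78 (X = 1*(7 - 1/5*5) + (17 + 5**2 + 6*5) = 1*(7 - 1) + (17 + 25 + 30) = 1*6 + 72 = 6 + 72 = 78)
1/(X + (-6*13)*(-304 + H(-22, -19))) = 1/(78 + (-6*13)*(-304 + 15)) = 1/(78 - 78*(-289)) = 1/(78 + 22542) = 1/22620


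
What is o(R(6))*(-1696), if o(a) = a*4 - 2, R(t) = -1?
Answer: 10176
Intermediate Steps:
o(a) = -2 + 4*a (o(a) = 4*a - 2 = -2 + 4*a)
o(R(6))*(-1696) = (-2 + 4*(-1))*(-1696) = (-2 - 4)*(-1696) = -6*(-1696) = 10176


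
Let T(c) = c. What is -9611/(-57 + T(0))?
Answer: 9611/57 ≈ 168.61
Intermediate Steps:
-9611/(-57 + T(0)) = -9611/(-57 + 0) = -9611/(-57) = -9611*(-1/57) = 9611/57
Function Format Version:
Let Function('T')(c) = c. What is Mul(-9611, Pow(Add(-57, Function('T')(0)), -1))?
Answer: Rational(9611, 57) ≈ 168.61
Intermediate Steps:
Mul(-9611, Pow(Add(-57, Function('T')(0)), -1)) = Mul(-9611, Pow(Add(-57, 0), -1)) = Mul(-9611, Pow(-57, -1)) = Mul(-9611, Rational(-1, 57)) = Rational(9611, 57)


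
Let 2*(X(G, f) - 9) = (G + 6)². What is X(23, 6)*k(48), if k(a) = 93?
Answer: 79887/2 ≈ 39944.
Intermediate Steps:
X(G, f) = 9 + (6 + G)²/2 (X(G, f) = 9 + (G + 6)²/2 = 9 + (6 + G)²/2)
X(23, 6)*k(48) = (9 + (6 + 23)²/2)*93 = (9 + (½)*29²)*93 = (9 + (½)*841)*93 = (9 + 841/2)*93 = (859/2)*93 = 79887/2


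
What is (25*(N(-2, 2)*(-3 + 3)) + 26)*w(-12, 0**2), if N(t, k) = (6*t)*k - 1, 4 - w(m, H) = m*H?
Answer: 104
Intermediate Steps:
w(m, H) = 4 - H*m (w(m, H) = 4 - m*H = 4 - H*m)
N(t, k) = -1 + 6*k*t (N(t, k) = 6*k*t - 1 = -1 + 6*k*t)
(25*(N(-2, 2)*(-3 + 3)) + 26)*w(-12, 0**2) = (25*((-1 + 6*2*(-2))*(-3 + 3)) + 26)*(4 - 1*0**2*(-12)) = (25*((-1 - 24)*0) + 26)*(4 - 1*0*(-12)) = (25*(-25*0) + 26)*(4 + 0) = (25*0 + 26)*4 = (0 + 26)*4 = 26*4 = 104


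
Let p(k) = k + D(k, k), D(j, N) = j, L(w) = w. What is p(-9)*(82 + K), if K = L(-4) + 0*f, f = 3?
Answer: -1404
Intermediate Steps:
K = -4 (K = -4 + 0*3 = -4 + 0 = -4)
p(k) = 2*k (p(k) = k + k = 2*k)
p(-9)*(82 + K) = (2*(-9))*(82 - 4) = -18*78 = -1404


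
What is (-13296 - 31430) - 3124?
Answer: -47850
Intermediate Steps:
(-13296 - 31430) - 3124 = -44726 - 3124 = -47850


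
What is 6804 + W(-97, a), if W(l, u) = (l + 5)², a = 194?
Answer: 15268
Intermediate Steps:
W(l, u) = (5 + l)²
6804 + W(-97, a) = 6804 + (5 - 97)² = 6804 + (-92)² = 6804 + 8464 = 15268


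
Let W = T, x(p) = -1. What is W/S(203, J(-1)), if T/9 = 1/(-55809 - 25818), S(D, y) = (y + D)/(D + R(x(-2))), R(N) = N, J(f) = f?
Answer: -3/27209 ≈ -0.00011026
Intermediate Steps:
S(D, y) = (D + y)/(-1 + D) (S(D, y) = (y + D)/(D - 1) = (D + y)/(-1 + D))
T = -3/27209 (T = 9/(-55809 - 25818) = 9/(-81627) = 9*(-1/81627) = -3/27209 ≈ -0.00011026)
W = -3/27209 ≈ -0.00011026
W/S(203, J(-1)) = -3*(-1 + 203)/(203 - 1)/27209 = -3/(27209*1) = -3/27209/1 = -3/27209*1 = -3/27209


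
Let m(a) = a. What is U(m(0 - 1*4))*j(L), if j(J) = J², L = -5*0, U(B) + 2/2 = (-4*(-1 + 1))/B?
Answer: 0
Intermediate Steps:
U(B) = -1 (U(B) = -1 + (-4*(-1 + 1))/B = -1 + (-4*0)/B = -1 + 0/B = -1 + 0 = -1)
L = 0
U(m(0 - 1*4))*j(L) = -1*0² = -1*0 = 0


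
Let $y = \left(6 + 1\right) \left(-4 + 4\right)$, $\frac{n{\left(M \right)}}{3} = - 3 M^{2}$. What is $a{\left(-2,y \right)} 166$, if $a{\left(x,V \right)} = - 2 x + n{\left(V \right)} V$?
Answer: $664$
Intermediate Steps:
$n{\left(M \right)} = - 9 M^{2}$ ($n{\left(M \right)} = 3 \left(- 3 M^{2}\right) = - 9 M^{2}$)
$y = 0$ ($y = 7 \cdot 0 = 0$)
$a{\left(x,V \right)} = - 9 V^{3} - 2 x$ ($a{\left(x,V \right)} = - 2 x + - 9 V^{2} V = - 2 x - 9 V^{3} = - 9 V^{3} - 2 x$)
$a{\left(-2,y \right)} 166 = \left(- 9 \cdot 0^{3} - -4\right) 166 = \left(\left(-9\right) 0 + 4\right) 166 = \left(0 + 4\right) 166 = 4 \cdot 166 = 664$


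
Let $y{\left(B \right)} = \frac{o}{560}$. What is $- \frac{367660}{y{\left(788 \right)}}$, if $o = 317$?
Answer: $- \frac{205889600}{317} \approx -6.4949 \cdot 10^{5}$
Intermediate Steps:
$y{\left(B \right)} = \frac{317}{560}$
$- \frac{367660}{y{\left(788 \right)}} = - \frac{367660}{\frac{317}{560}} = \left(-367660\right) \frac{560}{317} = - \frac{205889600}{317}$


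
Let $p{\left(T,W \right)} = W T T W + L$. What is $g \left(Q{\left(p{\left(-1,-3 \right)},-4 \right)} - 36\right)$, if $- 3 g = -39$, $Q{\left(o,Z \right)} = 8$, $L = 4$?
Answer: $-364$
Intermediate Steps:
$p{\left(T,W \right)} = 4 + T^{2} W^{2}$ ($p{\left(T,W \right)} = W T T W + 4 = T W T W + 4 = W T^{2} W + 4 = T^{2} W^{2} + 4 = 4 + T^{2} W^{2}$)
$g = 13$ ($g = \left(- \frac{1}{3}\right) \left(-39\right) = 13$)
$g \left(Q{\left(p{\left(-1,-3 \right)},-4 \right)} - 36\right) = 13 \left(8 - 36\right) = 13 \left(-28\right) = -364$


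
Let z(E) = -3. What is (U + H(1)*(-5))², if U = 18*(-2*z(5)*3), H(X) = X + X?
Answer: 98596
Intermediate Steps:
H(X) = 2*X
U = 324 (U = 18*(-2*(-3)*3) = 18*(6*3) = 18*18 = 324)
(U + H(1)*(-5))² = (324 + (2*1)*(-5))² = (324 + 2*(-5))² = (324 - 10)² = 314² = 98596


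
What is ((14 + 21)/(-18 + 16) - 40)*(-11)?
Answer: 1265/2 ≈ 632.50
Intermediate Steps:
((14 + 21)/(-18 + 16) - 40)*(-11) = (35/(-2) - 40)*(-11) = (35*(-1/2) - 40)*(-11) = (-35/2 - 40)*(-11) = -115/2*(-11) = 1265/2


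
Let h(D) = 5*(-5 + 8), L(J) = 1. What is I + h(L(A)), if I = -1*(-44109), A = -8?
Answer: 44124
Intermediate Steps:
h(D) = 15 (h(D) = 5*3 = 15)
I = 44109
I + h(L(A)) = 44109 + 15 = 44124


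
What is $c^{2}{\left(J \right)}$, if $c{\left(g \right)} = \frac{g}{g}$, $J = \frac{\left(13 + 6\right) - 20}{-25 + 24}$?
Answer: $1$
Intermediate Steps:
$J = 1$ ($J = \frac{19 - 20}{-1} = \left(-1\right) \left(-1\right) = 1$)
$c{\left(g \right)} = 1$
$c^{2}{\left(J \right)} = 1^{2} = 1$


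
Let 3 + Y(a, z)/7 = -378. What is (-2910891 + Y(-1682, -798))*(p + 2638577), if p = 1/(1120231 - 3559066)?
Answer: -6249634293630403684/812945 ≈ -7.6876e+12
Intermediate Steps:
Y(a, z) = -2667 (Y(a, z) = -21 + 7*(-378) = -21 - 2646 = -2667)
p = -1/2438835 (p = 1/(-2438835) = -1/2438835 ≈ -4.1003e-7)
(-2910891 + Y(-1682, -798))*(p + 2638577) = (-2910891 - 2667)*(-1/2438835 + 2638577) = -2913558*6435053937794/2438835 = -6249634293630403684/812945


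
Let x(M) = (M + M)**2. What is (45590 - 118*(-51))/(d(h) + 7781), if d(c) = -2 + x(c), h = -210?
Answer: 51608/184179 ≈ 0.28021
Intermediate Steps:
x(M) = 4*M**2 (x(M) = (2*M)**2 = 4*M**2)
d(c) = -2 + 4*c**2
(45590 - 118*(-51))/(d(h) + 7781) = (45590 - 118*(-51))/((-2 + 4*(-210)**2) + 7781) = (45590 + 6018)/((-2 + 4*44100) + 7781) = 51608/((-2 + 176400) + 7781) = 51608/(176398 + 7781) = 51608/184179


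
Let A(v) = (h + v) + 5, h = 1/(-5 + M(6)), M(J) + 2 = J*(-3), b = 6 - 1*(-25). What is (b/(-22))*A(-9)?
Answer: 3131/550 ≈ 5.6927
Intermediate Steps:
b = 31 (b = 6 + 25 = 31)
M(J) = -2 - 3*J (M(J) = -2 + J*(-3) = -2 - 3*J)
h = -1/25 (h = 1/(-5 + (-2 - 3*6)) = 1/(-5 + (-2 - 18)) = 1/(-5 - 20) = 1/(-25) = -1/25 ≈ -0.040000)
A(v) = 124/25 + v (A(v) = (-1/25 + v) + 5 = 124/25 + v)
(b/(-22))*A(-9) = (31/(-22))*(124/25 - 9) = (31*(-1/22))*(-101/25) = -31/22*(-101/25) = 3131/550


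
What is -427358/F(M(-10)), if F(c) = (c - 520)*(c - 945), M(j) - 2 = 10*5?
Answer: -213679/208962 ≈ -1.0226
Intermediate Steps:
M(j) = 52 (M(j) = 2 + 10*5 = 2 + 50 = 52)
F(c) = (-945 + c)*(-520 + c) (F(c) = (-520 + c)*(-945 + c) = (-945 + c)*(-520 + c))
-427358/F(M(-10)) = -427358/(491400 + 52² - 1465*52) = -427358/(491400 + 2704 - 76180) = -427358/417924 = -427358*1/417924 = -213679/208962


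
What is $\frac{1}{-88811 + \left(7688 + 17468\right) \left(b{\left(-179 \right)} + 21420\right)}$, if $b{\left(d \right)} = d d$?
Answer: $\frac{1}{1344776105} \approx 7.4362 \cdot 10^{-10}$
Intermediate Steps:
$b{\left(d \right)} = d^{2}$
$\frac{1}{-88811 + \left(7688 + 17468\right) \left(b{\left(-179 \right)} + 21420\right)} = \frac{1}{-88811 + \left(7688 + 17468\right) \left(\left(-179\right)^{2} + 21420\right)} = \frac{1}{-88811 + 25156 \left(32041 + 21420\right)} = \frac{1}{-88811 + 25156 \cdot 53461} = \frac{1}{-88811 + 1344864916} = \frac{1}{1344776105}$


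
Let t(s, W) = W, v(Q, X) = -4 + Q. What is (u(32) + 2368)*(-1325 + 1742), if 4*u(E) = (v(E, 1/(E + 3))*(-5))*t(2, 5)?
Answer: 914481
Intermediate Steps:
u(E) = 25 - 25*E/4 (u(E) = (((-4 + E)*(-5))*5)/4 = ((20 - 5*E)*5)/4 = (100 - 25*E)/4 = 25 - 25*E/4)
(u(32) + 2368)*(-1325 + 1742) = ((25 - 25/4*32) + 2368)*(-1325 + 1742) = ((25 - 200) + 2368)*417 = (-175 + 2368)*417 = 2193*417 = 914481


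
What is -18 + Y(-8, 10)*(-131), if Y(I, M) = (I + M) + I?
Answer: 768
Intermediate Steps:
Y(I, M) = M + 2*I
-18 + Y(-8, 10)*(-131) = -18 + (10 + 2*(-8))*(-131) = -18 + (10 - 16)*(-131) = -18 - 6*(-131) = -18 + 786 = 768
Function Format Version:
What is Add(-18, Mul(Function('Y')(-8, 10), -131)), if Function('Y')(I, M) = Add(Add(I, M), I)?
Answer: 768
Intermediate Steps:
Function('Y')(I, M) = Add(M, Mul(2, I))
Add(-18, Mul(Function('Y')(-8, 10), -131)) = Add(-18, Mul(Add(10, Mul(2, -8)), -131)) = Add(-18, Mul(Add(10, -16), -131)) = Add(-18, Mul(-6, -131)) = Add(-18, 786) = 768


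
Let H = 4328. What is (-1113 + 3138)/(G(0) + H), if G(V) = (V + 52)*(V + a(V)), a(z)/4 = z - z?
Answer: 2025/4328 ≈ 0.46788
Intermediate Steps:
a(z) = 0 (a(z) = 4*(z - z) = 4*0 = 0)
G(V) = V*(52 + V) (G(V) = (V + 52)*(V + 0) = (52 + V)*V = V*(52 + V))
(-1113 + 3138)/(G(0) + H) = (-1113 + 3138)/(0*(52 + 0) + 4328) = 2025/(0*52 + 4328) = 2025/(0 + 4328) = 2025/4328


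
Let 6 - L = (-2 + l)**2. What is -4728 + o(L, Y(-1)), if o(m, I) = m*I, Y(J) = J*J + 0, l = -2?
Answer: -4738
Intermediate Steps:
Y(J) = J**2 (Y(J) = J**2 + 0 = J**2)
L = -10 (L = 6 - (-2 - 2)**2 = 6 - 1*(-4)**2 = 6 - 1*16 = 6 - 16 = -10)
o(m, I) = I*m
-4728 + o(L, Y(-1)) = -4728 + (-1)**2*(-10) = -4728 + 1*(-10) = -4728 - 10 = -4738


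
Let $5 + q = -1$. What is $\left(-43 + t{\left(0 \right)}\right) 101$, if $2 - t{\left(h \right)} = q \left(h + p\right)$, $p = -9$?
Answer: $-9595$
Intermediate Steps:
$q = -6$ ($q = -5 - 1 = -6$)
$t{\left(h \right)} = -52 + 6 h$ ($t{\left(h \right)} = 2 - - 6 \left(h - 9\right) = 2 - - 6 \left(-9 + h\right) = 2 - \left(54 - 6 h\right) = 2 + \left(-54 + 6 h\right) = -52 + 6 h$)
$\left(-43 + t{\left(0 \right)}\right) 101 = \left(-43 + \left(-52 + 6 \cdot 0\right)\right) 101 = \left(-43 + \left(-52 + 0\right)\right) 101 = \left(-43 - 52\right) 101 = \left(-95\right) 101 = -9595$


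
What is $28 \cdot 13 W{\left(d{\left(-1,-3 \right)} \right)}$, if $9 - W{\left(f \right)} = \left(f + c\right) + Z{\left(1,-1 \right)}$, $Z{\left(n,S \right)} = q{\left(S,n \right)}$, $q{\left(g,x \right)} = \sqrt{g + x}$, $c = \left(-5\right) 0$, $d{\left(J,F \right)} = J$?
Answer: $3640$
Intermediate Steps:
$c = 0$
$Z{\left(n,S \right)} = \sqrt{S + n}$
$W{\left(f \right)} = 9 - f$ ($W{\left(f \right)} = 9 - \left(\left(f + 0\right) + \sqrt{-1 + 1}\right) = 9 - \left(f + \sqrt{0}\right) = 9 - \left(f + 0\right) = 9 - f$)
$28 \cdot 13 W{\left(d{\left(-1,-3 \right)} \right)} = 28 \cdot 13 \left(9 - -1\right) = 364 \left(9 + 1\right) = 364 \cdot 10 = 3640$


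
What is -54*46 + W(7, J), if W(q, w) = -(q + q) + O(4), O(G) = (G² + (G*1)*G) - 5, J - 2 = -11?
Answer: -2471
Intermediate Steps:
J = -9 (J = 2 - 11 = -9)
O(G) = -5 + 2*G² (O(G) = (G² + G*G) - 5 = (G² + G²) - 5 = 2*G² - 5 = -5 + 2*G²)
W(q, w) = 27 - 2*q (W(q, w) = -(q + q) + (-5 + 2*4²) = -2*q + (-5 + 2*16) = -2*q + (-5 + 32) = -2*q + 27 = 27 - 2*q)
-54*46 + W(7, J) = -54*46 + (27 - 2*7) = -2484 + (27 - 14) = -2484 + 13 = -2471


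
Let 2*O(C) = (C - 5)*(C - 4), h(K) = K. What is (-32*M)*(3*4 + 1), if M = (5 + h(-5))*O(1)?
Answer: 0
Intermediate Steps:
O(C) = (-5 + C)*(-4 + C)/2 (O(C) = ((C - 5)*(C - 4))/2 = ((-5 + C)*(-4 + C))/2 = (-5 + C)*(-4 + C)/2)
M = 0 (M = (5 - 5)*(10 + (½)*1² - 9/2*1) = 0*(10 + (½)*1 - 9/2) = 0*(10 + ½ - 9/2) = 0*6 = 0)
(-32*M)*(3*4 + 1) = (-32*0)*(3*4 + 1) = 0*(12 + 1) = 0*13 = 0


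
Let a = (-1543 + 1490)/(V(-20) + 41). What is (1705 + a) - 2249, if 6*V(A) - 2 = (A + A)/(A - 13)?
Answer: -2242175/4112 ≈ -545.28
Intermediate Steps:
V(A) = 1/3 + A/(3*(-13 + A)) (V(A) = 1/3 + ((A + A)/(A - 13))/6 = 1/3 + ((2*A)/(-13 + A))/6 = 1/3 + (2*A/(-13 + A))/6 = 1/3 + A/(3*(-13 + A)))
a = -5247/4112 (a = (-1543 + 1490)/((-13 + 2*(-20))/(3*(-13 - 20)) + 41) = -53/((1/3)*(-13 - 40)/(-33) + 41) = -53/((1/3)*(-1/33)*(-53) + 41) = -53/(53/99 + 41) = -53/4112/99 = -53*99/4112 = -5247/4112 ≈ -1.2760)
(1705 + a) - 2249 = (1705 - 5247/4112) - 2249 = 7005713/4112 - 2249 = -2242175/4112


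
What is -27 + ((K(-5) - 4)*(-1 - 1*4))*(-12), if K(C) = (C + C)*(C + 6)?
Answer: -867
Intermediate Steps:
K(C) = 2*C*(6 + C) (K(C) = (2*C)*(6 + C) = 2*C*(6 + C))
-27 + ((K(-5) - 4)*(-1 - 1*4))*(-12) = -27 + ((2*(-5)*(6 - 5) - 4)*(-1 - 1*4))*(-12) = -27 + ((2*(-5)*1 - 4)*(-1 - 4))*(-12) = -27 + ((-10 - 4)*(-5))*(-12) = -27 - 14*(-5)*(-12) = -27 + 70*(-12) = -27 - 840 = -867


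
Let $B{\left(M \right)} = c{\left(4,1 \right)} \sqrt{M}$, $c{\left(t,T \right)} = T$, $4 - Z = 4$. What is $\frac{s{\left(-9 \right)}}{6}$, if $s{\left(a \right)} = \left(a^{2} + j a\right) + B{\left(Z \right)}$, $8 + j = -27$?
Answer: $66$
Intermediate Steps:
$j = -35$ ($j = -8 - 27 = -35$)
$Z = 0$ ($Z = 4 - 4 = 0$)
$B{\left(M \right)} = \sqrt{M}$ ($B{\left(M \right)} = 1 \sqrt{M} = \sqrt{M}$)
$s{\left(a \right)} = a^{2} - 35 a$ ($s{\left(a \right)} = \left(a^{2} - 35 a\right) + \sqrt{0} = \left(a^{2} - 35 a\right) + 0 = a^{2} - 35 a$)
$\frac{s{\left(-9 \right)}}{6} = \frac{\left(-9\right) \left(-35 - 9\right)}{6} = \left(-9\right) \left(-44\right) \frac{1}{6} = 396 \cdot \frac{1}{6} = 66$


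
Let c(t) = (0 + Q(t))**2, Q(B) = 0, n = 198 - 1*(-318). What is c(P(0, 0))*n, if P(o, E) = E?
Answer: 0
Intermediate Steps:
n = 516 (n = 198 + 318 = 516)
c(t) = 0 (c(t) = (0 + 0)**2 = 0**2 = 0)
c(P(0, 0))*n = 0*516 = 0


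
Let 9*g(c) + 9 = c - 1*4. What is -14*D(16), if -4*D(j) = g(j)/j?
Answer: 7/96 ≈ 0.072917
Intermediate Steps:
g(c) = -13/9 + c/9 (g(c) = -1 + (c - 1*4)/9 = -1 + (c - 4)/9 = -1 + (-4 + c)/9 = -1 + (-4/9 + c/9) = -13/9 + c/9)
D(j) = -(-13/9 + j/9)/(4*j)
-14*D(16) = -7*(13 - 1*16)/(18*16) = -7*(13 - 16)/(18*16) = -7*(-3)/(18*16) = -14*(-1/192) = 7/96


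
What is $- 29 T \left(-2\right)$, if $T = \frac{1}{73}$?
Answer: $\frac{58}{73} \approx 0.79452$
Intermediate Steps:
$T = \frac{1}{73} \approx 0.013699$
$- 29 T \left(-2\right) = \left(-29\right) \frac{1}{73} \left(-2\right) = \left(- \frac{29}{73}\right) \left(-2\right) = \frac{58}{73}$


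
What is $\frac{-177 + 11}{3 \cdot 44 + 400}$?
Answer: $- \frac{83}{266} \approx -0.31203$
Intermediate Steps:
$\frac{-177 + 11}{3 \cdot 44 + 400} = - \frac{166}{132 + 400} = - \frac{166}{532} = \left(-166\right) \frac{1}{532} = - \frac{83}{266}$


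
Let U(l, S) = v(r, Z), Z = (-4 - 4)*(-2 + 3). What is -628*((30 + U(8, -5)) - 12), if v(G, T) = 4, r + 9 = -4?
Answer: -13816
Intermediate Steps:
r = -13 (r = -9 - 4 = -13)
Z = -8 (Z = -8*1 = -8)
U(l, S) = 4
-628*((30 + U(8, -5)) - 12) = -628*((30 + 4) - 12) = -628*(34 - 12) = -628*22 = -13816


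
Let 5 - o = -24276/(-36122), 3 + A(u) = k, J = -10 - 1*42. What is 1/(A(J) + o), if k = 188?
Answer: 18061/3419452 ≈ 0.0052818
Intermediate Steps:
J = -52 (J = -10 - 42 = -52)
A(u) = 185 (A(u) = -3 + 188 = 185)
o = 78167/18061 (o = 5 - (-24276)/(-36122) = 5 - (-24276)*(-1)/36122 = 5 - 1*12138/18061 = 5 - 12138/18061 = 78167/18061 ≈ 4.3279)
1/(A(J) + o) = 1/(185 + 78167/18061) = 1/(3419452/18061) = 18061/3419452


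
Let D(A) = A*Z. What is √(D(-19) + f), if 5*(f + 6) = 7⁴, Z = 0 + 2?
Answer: √10905/5 ≈ 20.885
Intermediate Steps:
Z = 2
D(A) = 2*A (D(A) = A*2 = 2*A)
f = 2371/5 (f = -6 + (⅕)*7⁴ = -6 + (⅕)*2401 = -6 + 2401/5 = 2371/5 ≈ 474.20)
√(D(-19) + f) = √(2*(-19) + 2371/5) = √(-38 + 2371/5) = √(2181/5) = √10905/5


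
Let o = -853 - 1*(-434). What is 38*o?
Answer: -15922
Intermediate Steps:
o = -419 (o = -853 + 434 = -419)
38*o = 38*(-419) = -15922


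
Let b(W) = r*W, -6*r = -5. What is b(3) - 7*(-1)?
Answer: 19/2 ≈ 9.5000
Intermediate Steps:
r = 5/6 (r = -1/6*(-5) = 5/6 ≈ 0.83333)
b(W) = 5*W/6
b(3) - 7*(-1) = (5/6)*3 - 7*(-1) = 5/2 + 7 = 19/2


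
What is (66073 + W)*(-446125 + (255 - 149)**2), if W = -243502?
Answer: 77161920381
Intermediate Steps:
(66073 + W)*(-446125 + (255 - 149)**2) = (66073 - 243502)*(-446125 + (255 - 149)**2) = -177429*(-446125 + 106**2) = -177429*(-446125 + 11236) = -177429*(-434889) = 77161920381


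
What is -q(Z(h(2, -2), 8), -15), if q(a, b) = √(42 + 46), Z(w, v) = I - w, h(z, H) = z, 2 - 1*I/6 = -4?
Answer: -2*√22 ≈ -9.3808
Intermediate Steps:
I = 36 (I = 12 - 6*(-4) = 12 + 24 = 36)
Z(w, v) = 36 - w
q(a, b) = 2*√22 (q(a, b) = √88 = 2*√22)
-q(Z(h(2, -2), 8), -15) = -2*√22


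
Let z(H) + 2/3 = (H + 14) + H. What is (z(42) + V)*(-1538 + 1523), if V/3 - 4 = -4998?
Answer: 223270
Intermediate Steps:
V = -14982 (V = 12 + 3*(-4998) = 12 - 14994 = -14982)
z(H) = 40/3 + 2*H (z(H) = -⅔ + ((H + 14) + H) = -⅔ + ((14 + H) + H) = -⅔ + (14 + 2*H) = 40/3 + 2*H)
(z(42) + V)*(-1538 + 1523) = ((40/3 + 2*42) - 14982)*(-1538 + 1523) = ((40/3 + 84) - 14982)*(-15) = (292/3 - 14982)*(-15) = -44654/3*(-15) = 223270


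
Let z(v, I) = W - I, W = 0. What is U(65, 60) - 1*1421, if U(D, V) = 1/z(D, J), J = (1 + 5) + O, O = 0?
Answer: -8527/6 ≈ -1421.2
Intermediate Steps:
J = 6 (J = (1 + 5) + 0 = 6 + 0 = 6)
z(v, I) = -I (z(v, I) = 0 - I = -I)
U(D, V) = -1/6 (U(D, V) = 1/(-1*6) = 1/(-6) = -1/6)
U(65, 60) - 1*1421 = -1/6 - 1*1421 = -1/6 - 1421 = -8527/6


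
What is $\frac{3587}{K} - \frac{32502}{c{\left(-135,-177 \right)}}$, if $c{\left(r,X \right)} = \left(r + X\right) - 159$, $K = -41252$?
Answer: $\frac{446361009}{6476564} \approx 68.919$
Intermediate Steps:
$c{\left(r,X \right)} = -159 + X + r$ ($c{\left(r,X \right)} = \left(X + r\right) - 159 = -159 + X + r$)
$\frac{3587}{K} - \frac{32502}{c{\left(-135,-177 \right)}} = \frac{3587}{-41252} - \frac{32502}{-159 - 177 - 135} = 3587 \left(- \frac{1}{41252}\right) - \frac{32502}{-471} = - \frac{3587}{41252} - - \frac{10834}{157} = - \frac{3587}{41252} + \frac{10834}{157} = \frac{446361009}{6476564}$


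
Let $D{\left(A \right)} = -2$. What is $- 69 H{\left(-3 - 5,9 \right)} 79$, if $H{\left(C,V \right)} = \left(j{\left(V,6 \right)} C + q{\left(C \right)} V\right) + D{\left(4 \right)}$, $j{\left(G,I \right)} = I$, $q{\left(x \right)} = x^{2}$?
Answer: $-2867226$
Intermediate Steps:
$H{\left(C,V \right)} = -2 + 6 C + V C^{2}$ ($H{\left(C,V \right)} = \left(6 C + C^{2} V\right) - 2 = \left(6 C + V C^{2}\right) - 2 = -2 + 6 C + V C^{2}$)
$- 69 H{\left(-3 - 5,9 \right)} 79 = - 69 \left(-2 + 6 \left(-3 - 5\right) + 9 \left(-3 - 5\right)^{2}\right) 79 = - 69 \left(-2 + 6 \left(-8\right) + 9 \left(-8\right)^{2}\right) 79 = - 69 \left(-2 - 48 + 9 \cdot 64\right) 79 = - 69 \left(-2 - 48 + 576\right) 79 = \left(-69\right) 526 \cdot 79 = \left(-36294\right) 79 = -2867226$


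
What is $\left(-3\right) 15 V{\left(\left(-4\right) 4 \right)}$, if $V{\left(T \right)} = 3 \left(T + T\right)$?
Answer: $4320$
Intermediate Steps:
$V{\left(T \right)} = 6 T$ ($V{\left(T \right)} = 3 \cdot 2 T = 6 T$)
$\left(-3\right) 15 V{\left(\left(-4\right) 4 \right)} = \left(-3\right) 15 \cdot 6 \left(\left(-4\right) 4\right) = - 45 \cdot 6 \left(-16\right) = \left(-45\right) \left(-96\right) = 4320$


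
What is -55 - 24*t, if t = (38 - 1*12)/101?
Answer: -6179/101 ≈ -61.178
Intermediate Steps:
t = 26/101 (t = (38 - 12)*(1/101) = 26*(1/101) = 26/101 ≈ 0.25743)
-55 - 24*t = -55 - 24*26/101 = -55 - 624/101 = -6179/101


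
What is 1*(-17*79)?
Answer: -1343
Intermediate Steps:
1*(-17*79) = 1*(-1343) = -1343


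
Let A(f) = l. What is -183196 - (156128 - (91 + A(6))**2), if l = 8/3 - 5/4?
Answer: -47632775/144 ≈ -3.3078e+5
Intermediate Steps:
l = 17/12 (l = 8*(1/3) - 5*1/4 = 8/3 - 5/4 = 17/12 ≈ 1.4167)
A(f) = 17/12
-183196 - (156128 - (91 + A(6))**2) = -183196 - (156128 - (91 + 17/12)**2) = -183196 - (156128 - (1109/12)**2) = -183196 - (156128 - 1*1229881/144) = -183196 - (156128 - 1229881/144) = -183196 - 1*21252551/144 = -183196 - 21252551/144 = -47632775/144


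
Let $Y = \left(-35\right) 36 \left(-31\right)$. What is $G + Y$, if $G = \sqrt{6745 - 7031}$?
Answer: $39060 + i \sqrt{286} \approx 39060.0 + 16.912 i$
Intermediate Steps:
$G = i \sqrt{286}$ ($G = \sqrt{-286} = i \sqrt{286} \approx 16.912 i$)
$Y = 39060$ ($Y = \left(-1260\right) \left(-31\right) = 39060$)
$G + Y = i \sqrt{286} + 39060 = 39060 + i \sqrt{286}$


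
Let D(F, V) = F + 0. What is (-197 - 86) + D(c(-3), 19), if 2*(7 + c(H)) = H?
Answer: -583/2 ≈ -291.50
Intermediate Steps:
c(H) = -7 + H/2
D(F, V) = F
(-197 - 86) + D(c(-3), 19) = (-197 - 86) + (-7 + (½)*(-3)) = -283 + (-7 - 3/2) = -283 - 17/2 = -583/2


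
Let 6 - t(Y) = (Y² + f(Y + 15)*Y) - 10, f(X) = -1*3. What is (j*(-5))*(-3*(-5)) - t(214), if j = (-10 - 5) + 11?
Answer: 45438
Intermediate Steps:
f(X) = -3
j = -4 (j = -15 + 11 = -4)
t(Y) = 16 - Y² + 3*Y (t(Y) = 6 - ((Y² - 3*Y) - 10) = 6 - (-10 + Y² - 3*Y) = 6 + (10 - Y² + 3*Y) = 16 - Y² + 3*Y)
(j*(-5))*(-3*(-5)) - t(214) = (-4*(-5))*(-3*(-5)) - (16 - 1*214² + 3*214) = 20*15 - (16 - 1*45796 + 642) = 300 - (16 - 45796 + 642) = 300 - 1*(-45138) = 300 + 45138 = 45438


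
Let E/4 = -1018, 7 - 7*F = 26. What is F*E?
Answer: 77368/7 ≈ 11053.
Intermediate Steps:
F = -19/7 (F = 1 - ⅐*26 = 1 - 26/7 = -19/7 ≈ -2.7143)
E = -4072 (E = 4*(-1018) = -4072)
F*E = -19/7*(-4072) = 77368/7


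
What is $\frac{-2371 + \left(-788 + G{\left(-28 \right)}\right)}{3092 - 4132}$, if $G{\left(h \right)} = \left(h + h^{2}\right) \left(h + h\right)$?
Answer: $\frac{9099}{208} \approx 43.745$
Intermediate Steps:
$G{\left(h \right)} = 2 h \left(h + h^{2}\right)$ ($G{\left(h \right)} = \left(h + h^{2}\right) 2 h = 2 h \left(h + h^{2}\right)$)
$\frac{-2371 + \left(-788 + G{\left(-28 \right)}\right)}{3092 - 4132} = \frac{-2371 + \left(-788 + 2 \left(-28\right)^{2} \left(1 - 28\right)\right)}{3092 - 4132} = \frac{-2371 + \left(-788 + 2 \cdot 784 \left(-27\right)\right)}{-1040} = \left(-2371 - 43124\right) \left(- \frac{1}{1040}\right) = \left(-45495\right) \left(- \frac{1}{1040}\right) = \frac{9099}{208}$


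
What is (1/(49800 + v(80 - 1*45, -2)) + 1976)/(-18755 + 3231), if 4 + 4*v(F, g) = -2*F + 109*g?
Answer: -98260553/771961948 ≈ -0.12729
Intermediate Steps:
v(F, g) = -1 - F/2 + 109*g/4 (v(F, g) = -1 + (-2*F + 109*g)/4 = -1 + (-F/2 + 109*g/4) = -1 - F/2 + 109*g/4)
(1/(49800 + v(80 - 1*45, -2)) + 1976)/(-18755 + 3231) = (1/(49800 + (-1 - (80 - 1*45)/2 + (109/4)*(-2))) + 1976)/(-18755 + 3231) = (1/(49800 + (-1 - (80 - 45)/2 - 109/2)) + 1976)/(-15524) = (1/(49800 + (-1 - ½*35 - 109/2)) + 1976)*(-1/15524) = (1/(49800 + (-1 - 35/2 - 109/2)) + 1976)*(-1/15524) = (1/(49800 - 73) + 1976)*(-1/15524) = (1/49727 + 1976)*(-1/15524) = (98260553/49727)*(-1/15524) = -98260553/771961948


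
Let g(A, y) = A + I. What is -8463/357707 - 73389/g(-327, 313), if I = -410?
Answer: 3749360256/37661437 ≈ 99.554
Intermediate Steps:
g(A, y) = -410 + A (g(A, y) = A - 410 = -410 + A)
-8463/357707 - 73389/g(-327, 313) = -8463/357707 - 73389/(-410 - 327) = -8463*1/357707 - 73389/(-737) = -1209/51101 - 73389*(-1/737) = -1209/51101 + 73389/737 = 3749360256/37661437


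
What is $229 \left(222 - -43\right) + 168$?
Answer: $60853$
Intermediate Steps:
$229 \left(222 - -43\right) + 168 = 229 \left(222 + 43\right) + 168 = 229 \cdot 265 + 168 = 60685 + 168 = 60853$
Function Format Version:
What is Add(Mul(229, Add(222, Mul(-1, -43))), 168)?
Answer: 60853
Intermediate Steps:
Add(Mul(229, Add(222, Mul(-1, -43))), 168) = Add(Mul(229, Add(222, 43)), 168) = Add(Mul(229, 265), 168) = Add(60685, 168) = 60853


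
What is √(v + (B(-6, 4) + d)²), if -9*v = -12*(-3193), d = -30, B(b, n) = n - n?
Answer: 2*I*√7554/3 ≈ 57.943*I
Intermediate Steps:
B(b, n) = 0
v = -12772/3 (v = -(-4)*(-3193)/3 = -⅑*38316 = -12772/3 ≈ -4257.3)
√(v + (B(-6, 4) + d)²) = √(-12772/3 + (0 - 30)²) = √(-12772/3 + (-30)²) = √(-12772/3 + 900) = √(-10072/3) = 2*I*√7554/3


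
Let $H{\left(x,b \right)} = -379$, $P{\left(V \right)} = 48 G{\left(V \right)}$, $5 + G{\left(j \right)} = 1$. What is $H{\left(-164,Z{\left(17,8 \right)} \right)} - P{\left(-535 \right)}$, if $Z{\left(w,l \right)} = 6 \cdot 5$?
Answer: $-187$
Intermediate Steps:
$G{\left(j \right)} = -4$ ($G{\left(j \right)} = -5 + 1 = -4$)
$Z{\left(w,l \right)} = 30$
$P{\left(V \right)} = -192$ ($P{\left(V \right)} = 48 \left(-4\right) = -192$)
$H{\left(-164,Z{\left(17,8 \right)} \right)} - P{\left(-535 \right)} = -379 - -192 = -379 + 192 = -187$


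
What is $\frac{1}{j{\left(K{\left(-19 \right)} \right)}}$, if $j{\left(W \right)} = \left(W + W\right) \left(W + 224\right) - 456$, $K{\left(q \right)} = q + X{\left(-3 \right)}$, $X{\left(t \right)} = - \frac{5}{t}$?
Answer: $- \frac{9}{68584} \approx -0.00013123$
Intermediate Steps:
$K{\left(q \right)} = \frac{5}{3} + q$ ($K{\left(q \right)} = q - \frac{5}{-3} = q - - \frac{5}{3} = q + \frac{5}{3} = \frac{5}{3} + q$)
$j{\left(W \right)} = -456 + 2 W \left(224 + W\right)$ ($j{\left(W \right)} = 2 W \left(224 + W\right) - 456 = -456 + 2 W \left(224 + W\right)$)
$\frac{1}{j{\left(K{\left(-19 \right)} \right)}} = \frac{1}{-456 + 2 \left(\frac{5}{3} - 19\right)^{2} + 448 \left(\frac{5}{3} - 19\right)} = \frac{1}{-456 + 2 \left(- \frac{52}{3}\right)^{2} + 448 \left(- \frac{52}{3}\right)} = \frac{1}{-456 + 2 \cdot \frac{2704}{9} - \frac{23296}{3}} = \frac{1}{-456 + \frac{5408}{9} - \frac{23296}{3}} = \frac{1}{- \frac{68584}{9}} = - \frac{9}{68584}$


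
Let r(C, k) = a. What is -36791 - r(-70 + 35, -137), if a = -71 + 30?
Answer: -36750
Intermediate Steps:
a = -41
r(C, k) = -41
-36791 - r(-70 + 35, -137) = -36791 - 1*(-41) = -36791 + 41 = -36750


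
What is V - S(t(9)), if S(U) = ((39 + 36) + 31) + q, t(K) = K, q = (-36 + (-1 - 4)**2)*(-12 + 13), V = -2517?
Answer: -2612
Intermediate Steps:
q = -11 (q = (-36 + (-5)**2)*1 = (-36 + 25)*1 = -11*1 = -11)
S(U) = 95 (S(U) = ((39 + 36) + 31) - 11 = (75 + 31) - 11 = 106 - 11 = 95)
V - S(t(9)) = -2517 - 1*95 = -2517 - 95 = -2612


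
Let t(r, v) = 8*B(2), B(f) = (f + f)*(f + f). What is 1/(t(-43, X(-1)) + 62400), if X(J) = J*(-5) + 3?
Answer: 1/62528 ≈ 1.5993e-5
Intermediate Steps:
X(J) = 3 - 5*J (X(J) = -5*J + 3 = 3 - 5*J)
B(f) = 4*f² (B(f) = (2*f)*(2*f) = 4*f²)
t(r, v) = 128 (t(r, v) = 8*(4*2²) = 8*(4*4) = 8*16 = 128)
1/(t(-43, X(-1)) + 62400) = 1/(128 + 62400) = 1/62528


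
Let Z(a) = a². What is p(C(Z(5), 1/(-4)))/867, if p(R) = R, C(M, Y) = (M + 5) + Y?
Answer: 7/204 ≈ 0.034314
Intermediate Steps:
C(M, Y) = 5 + M + Y (C(M, Y) = (5 + M) + Y = 5 + M + Y)
p(C(Z(5), 1/(-4)))/867 = (5 + 5² + 1/(-4))/867 = (5 + 25 - ¼)*(1/867) = (119/4)*(1/867) = 7/204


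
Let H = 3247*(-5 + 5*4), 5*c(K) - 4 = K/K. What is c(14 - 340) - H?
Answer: -48704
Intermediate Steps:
c(K) = 1 (c(K) = 4/5 + (K/K)/5 = 4/5 + (1/5)*1 = 4/5 + 1/5 = 1)
H = 48705 (H = 3247*(-5 + 20) = 3247*15 = 48705)
c(14 - 340) - H = 1 - 1*48705 = 1 - 48705 = -48704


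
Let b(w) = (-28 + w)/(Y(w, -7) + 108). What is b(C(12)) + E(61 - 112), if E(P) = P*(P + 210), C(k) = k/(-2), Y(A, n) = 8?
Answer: -470339/58 ≈ -8109.3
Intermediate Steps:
C(k) = -k/2 (C(k) = k*(-1/2) = -k/2)
E(P) = P*(210 + P)
b(w) = -7/29 + w/116 (b(w) = (-28 + w)/(8 + 108) = (-28 + w)/116 = (-28 + w)*(1/116) = -7/29 + w/116)
b(C(12)) + E(61 - 112) = (-7/29 + (-1/2*12)/116) + (61 - 112)*(210 + (61 - 112)) = (-7/29 + (1/116)*(-6)) - 51*(210 - 51) = (-7/29 - 3/58) - 51*159 = -17/58 - 8109 = -470339/58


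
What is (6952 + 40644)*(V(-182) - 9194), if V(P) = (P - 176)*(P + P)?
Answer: 5764732328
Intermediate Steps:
V(P) = 2*P*(-176 + P) (V(P) = (-176 + P)*(2*P) = 2*P*(-176 + P))
(6952 + 40644)*(V(-182) - 9194) = (6952 + 40644)*(2*(-182)*(-176 - 182) - 9194) = 47596*(2*(-182)*(-358) - 9194) = 47596*(130312 - 9194) = 47596*121118 = 5764732328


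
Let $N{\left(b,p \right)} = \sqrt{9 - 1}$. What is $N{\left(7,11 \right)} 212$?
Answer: $424 \sqrt{2} \approx 599.63$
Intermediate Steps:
$N{\left(b,p \right)} = 2 \sqrt{2}$ ($N{\left(b,p \right)} = \sqrt{8} = 2 \sqrt{2}$)
$N{\left(7,11 \right)} 212 = 2 \sqrt{2} \cdot 212 = 424 \sqrt{2}$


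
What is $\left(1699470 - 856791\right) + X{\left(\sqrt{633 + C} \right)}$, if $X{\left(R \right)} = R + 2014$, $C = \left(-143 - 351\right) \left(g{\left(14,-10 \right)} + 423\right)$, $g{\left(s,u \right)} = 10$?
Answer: $844693 + i \sqrt{213269} \approx 8.4469 \cdot 10^{5} + 461.81 i$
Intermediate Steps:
$C = -213902$ ($C = \left(-143 - 351\right) \left(10 + 423\right) = \left(-494\right) 433 = -213902$)
$X{\left(R \right)} = 2014 + R$
$\left(1699470 - 856791\right) + X{\left(\sqrt{633 + C} \right)} = \left(1699470 - 856791\right) + \left(2014 + \sqrt{633 - 213902}\right) = \left(1699470 - 856791\right) + \left(2014 + \sqrt{-213269}\right) = 842679 + \left(2014 + i \sqrt{213269}\right) = 844693 + i \sqrt{213269}$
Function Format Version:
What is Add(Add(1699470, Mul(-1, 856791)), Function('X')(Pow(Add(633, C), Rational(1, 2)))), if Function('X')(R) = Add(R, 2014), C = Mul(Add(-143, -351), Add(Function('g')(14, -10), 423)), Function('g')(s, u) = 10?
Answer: Add(844693, Mul(I, Pow(213269, Rational(1, 2)))) ≈ Add(8.4469e+5, Mul(461.81, I))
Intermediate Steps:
C = -213902 (C = Mul(Add(-143, -351), Add(10, 423)) = Mul(-494, 433) = -213902)
Function('X')(R) = Add(2014, R)
Add(Add(1699470, Mul(-1, 856791)), Function('X')(Pow(Add(633, C), Rational(1, 2)))) = Add(Add(1699470, Mul(-1, 856791)), Add(2014, Pow(Add(633, -213902), Rational(1, 2)))) = Add(Add(1699470, -856791), Add(2014, Pow(-213269, Rational(1, 2)))) = Add(842679, Add(2014, Mul(I, Pow(213269, Rational(1, 2))))) = Add(844693, Mul(I, Pow(213269, Rational(1, 2))))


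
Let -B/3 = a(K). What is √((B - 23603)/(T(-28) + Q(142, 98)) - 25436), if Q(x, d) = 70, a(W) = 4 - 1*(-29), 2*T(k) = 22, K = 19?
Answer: I*√2084018/9 ≈ 160.4*I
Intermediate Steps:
T(k) = 11 (T(k) = (½)*22 = 11)
a(W) = 33 (a(W) = 4 + 29 = 33)
B = -99 (B = -3*33 = -99)
√((B - 23603)/(T(-28) + Q(142, 98)) - 25436) = √((-99 - 23603)/(11 + 70) - 25436) = √(-23702/81 - 25436) = √(-2084018/81) = I*√2084018/9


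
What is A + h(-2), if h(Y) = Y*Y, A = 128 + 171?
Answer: 303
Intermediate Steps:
A = 299
h(Y) = Y²
A + h(-2) = 299 + (-2)² = 299 + 4 = 303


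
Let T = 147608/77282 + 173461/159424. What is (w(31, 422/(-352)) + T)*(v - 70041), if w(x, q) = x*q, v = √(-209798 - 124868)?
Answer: 162162536791483197/67763330624 - 2315251592517*I*√334666/67763330624 ≈ 2.3931e+6 - 19766.0*I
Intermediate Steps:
T = 18468835397/6160302784 (T = 147608*(1/77282) + 173461*(1/159424) = 73804/38641 + 173461/159424 = 18468835397/6160302784 ≈ 2.9980)
v = I*√334666 (v = √(-334666) = I*√334666 ≈ 578.5*I)
w(x, q) = q*x
(w(31, 422/(-352)) + T)*(v - 70041) = ((422/(-352))*31 + 18468835397/6160302784)*(I*√334666 - 70041) = ((422*(-1/352))*31 + 18468835397/6160302784)*(-70041 + I*√334666) = (-211/176*31 + 18468835397/6160302784)*(-70041 + I*√334666) = (-6541/176 + 18468835397/6160302784)*(-70041 + I*√334666) = -2315251592517*(-70041 + I*√334666)/67763330624 = 162162536791483197/67763330624 - 2315251592517*I*√334666/67763330624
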